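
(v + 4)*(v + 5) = v^2 + 9*v + 20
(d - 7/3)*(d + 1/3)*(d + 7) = d^3 + 5*d^2 - 133*d/9 - 49/9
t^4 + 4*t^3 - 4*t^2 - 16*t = t*(t - 2)*(t + 2)*(t + 4)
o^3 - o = o*(o - 1)*(o + 1)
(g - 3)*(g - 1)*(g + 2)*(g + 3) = g^4 + g^3 - 11*g^2 - 9*g + 18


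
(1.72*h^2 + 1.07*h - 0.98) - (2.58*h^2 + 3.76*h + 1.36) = -0.86*h^2 - 2.69*h - 2.34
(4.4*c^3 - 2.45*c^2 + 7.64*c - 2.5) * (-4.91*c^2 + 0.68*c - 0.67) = -21.604*c^5 + 15.0215*c^4 - 42.1264*c^3 + 19.1117*c^2 - 6.8188*c + 1.675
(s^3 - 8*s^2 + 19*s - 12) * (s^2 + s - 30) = s^5 - 7*s^4 - 19*s^3 + 247*s^2 - 582*s + 360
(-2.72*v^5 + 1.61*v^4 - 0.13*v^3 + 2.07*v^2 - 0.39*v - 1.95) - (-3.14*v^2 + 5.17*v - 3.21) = -2.72*v^5 + 1.61*v^4 - 0.13*v^3 + 5.21*v^2 - 5.56*v + 1.26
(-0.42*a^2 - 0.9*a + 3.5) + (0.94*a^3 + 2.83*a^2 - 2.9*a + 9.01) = 0.94*a^3 + 2.41*a^2 - 3.8*a + 12.51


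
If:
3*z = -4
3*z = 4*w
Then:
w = -1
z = -4/3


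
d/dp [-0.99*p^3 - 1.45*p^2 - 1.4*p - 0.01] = -2.97*p^2 - 2.9*p - 1.4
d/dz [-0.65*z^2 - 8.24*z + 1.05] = -1.3*z - 8.24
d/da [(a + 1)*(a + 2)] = 2*a + 3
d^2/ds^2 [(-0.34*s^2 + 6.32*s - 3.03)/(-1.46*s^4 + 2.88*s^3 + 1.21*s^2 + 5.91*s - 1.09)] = (4.348464*s^8 - 170.238336*s^7 + 561.205816*s^6 - 594.545808*s^5 - 301.814364*s^4 + 472.233964*s^3 + 42.8058059999999*s^2 + 137.064966*s + 139.039112)/(3.112136*s^12 - 18.417024*s^11 + 28.591764*s^10 - 31.154292*s^9 + 132.376626*s^8 - 124.565292*s^7 + 43.211633*s^6 - 361.377729*s^5 - 5.48148599999998*s^4 - 169.922061*s^3 + 109.902084*s^2 - 21.065013*s + 1.295029)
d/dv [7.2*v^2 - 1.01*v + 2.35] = 14.4*v - 1.01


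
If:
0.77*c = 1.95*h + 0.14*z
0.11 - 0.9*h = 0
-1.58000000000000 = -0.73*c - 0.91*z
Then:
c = 0.55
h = 0.12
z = 1.30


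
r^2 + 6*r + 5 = (r + 1)*(r + 5)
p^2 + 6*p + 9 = (p + 3)^2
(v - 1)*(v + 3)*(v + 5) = v^3 + 7*v^2 + 7*v - 15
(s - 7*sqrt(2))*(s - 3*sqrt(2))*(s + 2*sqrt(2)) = s^3 - 8*sqrt(2)*s^2 + 2*s + 84*sqrt(2)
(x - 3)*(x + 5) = x^2 + 2*x - 15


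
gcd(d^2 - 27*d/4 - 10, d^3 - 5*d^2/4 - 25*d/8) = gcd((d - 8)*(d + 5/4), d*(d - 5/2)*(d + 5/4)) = d + 5/4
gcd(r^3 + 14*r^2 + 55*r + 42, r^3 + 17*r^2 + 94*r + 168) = r^2 + 13*r + 42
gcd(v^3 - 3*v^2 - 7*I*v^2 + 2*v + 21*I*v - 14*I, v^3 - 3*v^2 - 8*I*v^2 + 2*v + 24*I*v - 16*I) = v^2 - 3*v + 2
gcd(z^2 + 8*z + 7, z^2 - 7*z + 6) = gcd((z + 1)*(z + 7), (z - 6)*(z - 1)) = 1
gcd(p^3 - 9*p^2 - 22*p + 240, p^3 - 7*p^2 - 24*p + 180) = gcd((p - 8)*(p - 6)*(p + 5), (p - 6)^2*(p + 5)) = p^2 - p - 30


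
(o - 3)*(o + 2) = o^2 - o - 6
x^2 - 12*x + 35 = (x - 7)*(x - 5)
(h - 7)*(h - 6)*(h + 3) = h^3 - 10*h^2 + 3*h + 126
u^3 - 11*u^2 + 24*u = u*(u - 8)*(u - 3)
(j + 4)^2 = j^2 + 8*j + 16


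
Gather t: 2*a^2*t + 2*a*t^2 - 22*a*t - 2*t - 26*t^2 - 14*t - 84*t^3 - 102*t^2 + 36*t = -84*t^3 + t^2*(2*a - 128) + t*(2*a^2 - 22*a + 20)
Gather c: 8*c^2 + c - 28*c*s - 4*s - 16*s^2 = 8*c^2 + c*(1 - 28*s) - 16*s^2 - 4*s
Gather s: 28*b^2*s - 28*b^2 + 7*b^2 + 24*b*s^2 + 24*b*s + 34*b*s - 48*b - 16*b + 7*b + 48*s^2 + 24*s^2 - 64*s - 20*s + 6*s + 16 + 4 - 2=-21*b^2 - 57*b + s^2*(24*b + 72) + s*(28*b^2 + 58*b - 78) + 18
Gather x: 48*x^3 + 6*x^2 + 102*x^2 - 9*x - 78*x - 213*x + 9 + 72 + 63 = 48*x^3 + 108*x^2 - 300*x + 144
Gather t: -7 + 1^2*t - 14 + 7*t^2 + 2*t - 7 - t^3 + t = -t^3 + 7*t^2 + 4*t - 28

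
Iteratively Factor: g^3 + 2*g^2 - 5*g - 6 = (g - 2)*(g^2 + 4*g + 3) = (g - 2)*(g + 3)*(g + 1)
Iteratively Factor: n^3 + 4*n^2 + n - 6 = (n - 1)*(n^2 + 5*n + 6) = (n - 1)*(n + 3)*(n + 2)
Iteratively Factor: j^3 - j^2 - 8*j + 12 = (j + 3)*(j^2 - 4*j + 4) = (j - 2)*(j + 3)*(j - 2)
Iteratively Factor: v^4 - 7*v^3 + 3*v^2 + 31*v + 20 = (v - 5)*(v^3 - 2*v^2 - 7*v - 4) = (v - 5)*(v - 4)*(v^2 + 2*v + 1) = (v - 5)*(v - 4)*(v + 1)*(v + 1)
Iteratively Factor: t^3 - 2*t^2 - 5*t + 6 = (t + 2)*(t^2 - 4*t + 3) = (t - 3)*(t + 2)*(t - 1)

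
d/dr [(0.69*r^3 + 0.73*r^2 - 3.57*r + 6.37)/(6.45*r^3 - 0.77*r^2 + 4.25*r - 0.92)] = (-5.2398*r^4 + 51.918*r^3 - 124.8103*r^2 + 8.4666*r - 23.7881)/(41.6025*r^6 - 9.933*r^5 + 55.4179*r^4 - 18.413*r^3 + 19.4793*r^2 - 7.82*r + 0.8464)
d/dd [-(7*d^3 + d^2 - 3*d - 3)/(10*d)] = (-14*d^3 - d^2 - 3)/(10*d^2)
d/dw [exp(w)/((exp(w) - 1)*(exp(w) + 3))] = (-exp(2*w) - 3)*exp(w)/(exp(4*w) + 4*exp(3*w) - 2*exp(2*w) - 12*exp(w) + 9)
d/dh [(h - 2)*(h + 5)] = 2*h + 3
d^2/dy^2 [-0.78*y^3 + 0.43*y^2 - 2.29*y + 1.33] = 0.86 - 4.68*y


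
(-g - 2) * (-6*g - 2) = 6*g^2 + 14*g + 4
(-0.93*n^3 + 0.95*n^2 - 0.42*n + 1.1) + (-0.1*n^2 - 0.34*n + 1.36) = -0.93*n^3 + 0.85*n^2 - 0.76*n + 2.46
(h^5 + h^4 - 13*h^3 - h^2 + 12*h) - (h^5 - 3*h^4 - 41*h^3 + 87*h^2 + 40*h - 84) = 4*h^4 + 28*h^3 - 88*h^2 - 28*h + 84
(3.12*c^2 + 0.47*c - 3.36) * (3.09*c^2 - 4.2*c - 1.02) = 9.6408*c^4 - 11.6517*c^3 - 15.5388*c^2 + 13.6326*c + 3.4272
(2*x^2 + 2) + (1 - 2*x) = 2*x^2 - 2*x + 3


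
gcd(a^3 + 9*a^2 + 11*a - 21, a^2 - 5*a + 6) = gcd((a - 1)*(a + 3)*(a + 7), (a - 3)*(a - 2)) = 1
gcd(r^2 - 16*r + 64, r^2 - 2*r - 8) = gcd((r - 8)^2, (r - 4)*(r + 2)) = 1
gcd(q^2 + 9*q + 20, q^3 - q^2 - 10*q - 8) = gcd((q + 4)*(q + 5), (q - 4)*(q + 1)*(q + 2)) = 1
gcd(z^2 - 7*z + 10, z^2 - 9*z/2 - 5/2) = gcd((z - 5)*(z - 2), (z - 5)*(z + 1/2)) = z - 5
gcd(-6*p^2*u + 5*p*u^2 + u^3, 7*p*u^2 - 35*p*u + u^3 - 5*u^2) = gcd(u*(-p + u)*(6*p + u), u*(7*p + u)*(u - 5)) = u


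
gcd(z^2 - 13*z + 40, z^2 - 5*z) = z - 5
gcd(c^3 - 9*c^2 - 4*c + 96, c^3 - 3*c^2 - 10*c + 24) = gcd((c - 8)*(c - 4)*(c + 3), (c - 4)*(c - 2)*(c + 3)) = c^2 - c - 12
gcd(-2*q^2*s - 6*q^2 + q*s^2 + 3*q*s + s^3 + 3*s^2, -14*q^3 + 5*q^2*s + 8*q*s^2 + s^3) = 2*q^2 - q*s - s^2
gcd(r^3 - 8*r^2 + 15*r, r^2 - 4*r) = r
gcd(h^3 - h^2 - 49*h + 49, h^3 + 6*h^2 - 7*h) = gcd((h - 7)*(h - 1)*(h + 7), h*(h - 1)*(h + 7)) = h^2 + 6*h - 7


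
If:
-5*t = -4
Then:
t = 4/5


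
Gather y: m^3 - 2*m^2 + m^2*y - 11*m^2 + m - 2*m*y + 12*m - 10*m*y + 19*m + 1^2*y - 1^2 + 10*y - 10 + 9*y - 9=m^3 - 13*m^2 + 32*m + y*(m^2 - 12*m + 20) - 20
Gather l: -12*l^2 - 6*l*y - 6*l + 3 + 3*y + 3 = -12*l^2 + l*(-6*y - 6) + 3*y + 6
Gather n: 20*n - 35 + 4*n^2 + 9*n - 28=4*n^2 + 29*n - 63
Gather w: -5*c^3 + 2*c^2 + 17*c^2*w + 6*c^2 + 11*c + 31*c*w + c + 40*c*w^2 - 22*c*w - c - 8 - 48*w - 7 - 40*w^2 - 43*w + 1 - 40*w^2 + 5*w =-5*c^3 + 8*c^2 + 11*c + w^2*(40*c - 80) + w*(17*c^2 + 9*c - 86) - 14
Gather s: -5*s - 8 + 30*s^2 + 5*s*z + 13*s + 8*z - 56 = 30*s^2 + s*(5*z + 8) + 8*z - 64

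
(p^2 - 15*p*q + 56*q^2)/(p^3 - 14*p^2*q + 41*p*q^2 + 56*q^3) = 1/(p + q)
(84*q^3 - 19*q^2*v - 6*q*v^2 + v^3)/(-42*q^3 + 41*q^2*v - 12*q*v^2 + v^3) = (-4*q - v)/(2*q - v)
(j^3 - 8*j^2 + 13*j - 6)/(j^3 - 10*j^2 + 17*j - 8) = (j - 6)/(j - 8)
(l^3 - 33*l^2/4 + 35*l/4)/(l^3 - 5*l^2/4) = (l - 7)/l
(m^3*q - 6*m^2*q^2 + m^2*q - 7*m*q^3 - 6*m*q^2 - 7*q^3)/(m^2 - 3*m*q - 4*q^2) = q*(-m^2 + 7*m*q - m + 7*q)/(-m + 4*q)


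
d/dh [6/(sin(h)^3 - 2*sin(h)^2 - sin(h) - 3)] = 6*(-3*sin(h)^2 + 4*sin(h) + 1)*cos(h)/(sin(h)*cos(h)^2 - 2*cos(h)^2 + 5)^2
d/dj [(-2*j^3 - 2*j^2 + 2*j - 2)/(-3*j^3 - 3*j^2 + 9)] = 2*(2*j^3 - 11*j^2 - 8*j + 3)/(3*(j^6 + 2*j^5 + j^4 - 6*j^3 - 6*j^2 + 9))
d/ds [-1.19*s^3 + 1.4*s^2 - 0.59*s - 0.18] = -3.57*s^2 + 2.8*s - 0.59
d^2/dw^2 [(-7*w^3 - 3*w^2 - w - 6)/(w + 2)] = 2*(-7*w^3 - 42*w^2 - 84*w - 16)/(w^3 + 6*w^2 + 12*w + 8)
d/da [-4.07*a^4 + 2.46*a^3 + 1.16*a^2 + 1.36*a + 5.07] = -16.28*a^3 + 7.38*a^2 + 2.32*a + 1.36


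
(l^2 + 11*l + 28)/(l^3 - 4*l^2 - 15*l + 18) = (l^2 + 11*l + 28)/(l^3 - 4*l^2 - 15*l + 18)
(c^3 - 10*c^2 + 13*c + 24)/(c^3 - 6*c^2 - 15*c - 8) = (c - 3)/(c + 1)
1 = 1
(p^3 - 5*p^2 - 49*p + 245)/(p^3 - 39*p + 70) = (p - 7)/(p - 2)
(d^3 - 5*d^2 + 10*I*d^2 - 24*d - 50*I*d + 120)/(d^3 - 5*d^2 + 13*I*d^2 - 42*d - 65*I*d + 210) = (d + 4*I)/(d + 7*I)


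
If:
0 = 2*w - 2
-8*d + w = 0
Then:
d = 1/8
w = 1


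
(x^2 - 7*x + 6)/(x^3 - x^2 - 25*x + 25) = (x - 6)/(x^2 - 25)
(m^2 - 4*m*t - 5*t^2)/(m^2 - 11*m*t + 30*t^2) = (-m - t)/(-m + 6*t)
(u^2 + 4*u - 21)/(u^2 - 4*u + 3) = (u + 7)/(u - 1)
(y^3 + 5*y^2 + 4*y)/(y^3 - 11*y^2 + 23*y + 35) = y*(y + 4)/(y^2 - 12*y + 35)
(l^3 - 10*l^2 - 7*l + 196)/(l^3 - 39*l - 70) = (l^2 - 3*l - 28)/(l^2 + 7*l + 10)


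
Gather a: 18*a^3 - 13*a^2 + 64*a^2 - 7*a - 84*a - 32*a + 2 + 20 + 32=18*a^3 + 51*a^2 - 123*a + 54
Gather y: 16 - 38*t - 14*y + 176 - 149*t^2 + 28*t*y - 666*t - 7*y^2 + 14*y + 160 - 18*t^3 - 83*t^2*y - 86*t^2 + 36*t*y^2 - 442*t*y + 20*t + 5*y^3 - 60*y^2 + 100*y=-18*t^3 - 235*t^2 - 684*t + 5*y^3 + y^2*(36*t - 67) + y*(-83*t^2 - 414*t + 100) + 352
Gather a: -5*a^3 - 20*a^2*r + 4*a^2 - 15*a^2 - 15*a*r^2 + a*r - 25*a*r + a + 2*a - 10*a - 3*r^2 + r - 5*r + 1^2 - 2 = -5*a^3 + a^2*(-20*r - 11) + a*(-15*r^2 - 24*r - 7) - 3*r^2 - 4*r - 1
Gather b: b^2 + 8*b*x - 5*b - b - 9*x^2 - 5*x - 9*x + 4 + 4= b^2 + b*(8*x - 6) - 9*x^2 - 14*x + 8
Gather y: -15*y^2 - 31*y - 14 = -15*y^2 - 31*y - 14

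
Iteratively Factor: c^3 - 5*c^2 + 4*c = (c)*(c^2 - 5*c + 4) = c*(c - 4)*(c - 1)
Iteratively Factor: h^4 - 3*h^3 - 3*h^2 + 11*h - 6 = (h - 3)*(h^3 - 3*h + 2) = (h - 3)*(h - 1)*(h^2 + h - 2) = (h - 3)*(h - 1)^2*(h + 2)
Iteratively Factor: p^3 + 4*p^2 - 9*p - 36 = (p - 3)*(p^2 + 7*p + 12) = (p - 3)*(p + 3)*(p + 4)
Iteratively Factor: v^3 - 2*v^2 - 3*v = (v + 1)*(v^2 - 3*v) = (v - 3)*(v + 1)*(v)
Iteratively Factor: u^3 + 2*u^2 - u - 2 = (u - 1)*(u^2 + 3*u + 2) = (u - 1)*(u + 2)*(u + 1)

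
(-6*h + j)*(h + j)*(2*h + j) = -12*h^3 - 16*h^2*j - 3*h*j^2 + j^3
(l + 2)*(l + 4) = l^2 + 6*l + 8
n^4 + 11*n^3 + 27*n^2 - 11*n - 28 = (n - 1)*(n + 1)*(n + 4)*(n + 7)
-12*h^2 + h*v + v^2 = (-3*h + v)*(4*h + v)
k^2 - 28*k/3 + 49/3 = (k - 7)*(k - 7/3)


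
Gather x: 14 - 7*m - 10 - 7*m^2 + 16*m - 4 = -7*m^2 + 9*m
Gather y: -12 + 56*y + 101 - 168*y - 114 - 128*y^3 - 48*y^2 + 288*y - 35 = -128*y^3 - 48*y^2 + 176*y - 60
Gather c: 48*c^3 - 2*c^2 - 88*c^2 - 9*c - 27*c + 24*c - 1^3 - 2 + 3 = 48*c^3 - 90*c^2 - 12*c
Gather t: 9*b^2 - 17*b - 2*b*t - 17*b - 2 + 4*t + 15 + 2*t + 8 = 9*b^2 - 34*b + t*(6 - 2*b) + 21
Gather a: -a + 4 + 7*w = -a + 7*w + 4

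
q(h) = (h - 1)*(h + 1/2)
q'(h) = 2*h - 1/2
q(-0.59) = 0.14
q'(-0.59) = -1.68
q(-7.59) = 60.90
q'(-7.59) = -15.68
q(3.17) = 7.96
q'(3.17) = 5.84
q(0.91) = -0.13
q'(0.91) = 1.32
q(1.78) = 1.78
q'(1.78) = 3.06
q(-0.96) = 0.90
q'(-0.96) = -2.42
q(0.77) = -0.29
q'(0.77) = 1.04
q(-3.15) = 11.00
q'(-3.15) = -6.80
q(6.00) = 32.50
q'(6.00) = 11.50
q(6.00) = 32.50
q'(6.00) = 11.50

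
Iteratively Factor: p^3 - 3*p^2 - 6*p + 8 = (p + 2)*(p^2 - 5*p + 4) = (p - 4)*(p + 2)*(p - 1)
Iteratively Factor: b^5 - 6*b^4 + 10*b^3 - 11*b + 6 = (b + 1)*(b^4 - 7*b^3 + 17*b^2 - 17*b + 6) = (b - 1)*(b + 1)*(b^3 - 6*b^2 + 11*b - 6) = (b - 2)*(b - 1)*(b + 1)*(b^2 - 4*b + 3) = (b - 3)*(b - 2)*(b - 1)*(b + 1)*(b - 1)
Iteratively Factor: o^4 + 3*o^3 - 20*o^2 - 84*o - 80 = (o + 2)*(o^3 + o^2 - 22*o - 40) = (o + 2)*(o + 4)*(o^2 - 3*o - 10) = (o + 2)^2*(o + 4)*(o - 5)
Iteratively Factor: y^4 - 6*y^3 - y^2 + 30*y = (y - 3)*(y^3 - 3*y^2 - 10*y) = y*(y - 3)*(y^2 - 3*y - 10) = y*(y - 5)*(y - 3)*(y + 2)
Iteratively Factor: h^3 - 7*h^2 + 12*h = (h - 3)*(h^2 - 4*h) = h*(h - 3)*(h - 4)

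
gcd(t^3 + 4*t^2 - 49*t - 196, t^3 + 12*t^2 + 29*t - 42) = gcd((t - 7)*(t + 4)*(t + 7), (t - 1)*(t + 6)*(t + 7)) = t + 7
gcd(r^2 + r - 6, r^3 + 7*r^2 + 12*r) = r + 3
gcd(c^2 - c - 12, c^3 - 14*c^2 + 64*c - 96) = c - 4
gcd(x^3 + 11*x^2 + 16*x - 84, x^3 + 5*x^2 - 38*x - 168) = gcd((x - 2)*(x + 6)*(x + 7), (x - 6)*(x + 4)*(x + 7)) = x + 7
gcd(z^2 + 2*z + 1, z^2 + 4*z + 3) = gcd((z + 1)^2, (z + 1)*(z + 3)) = z + 1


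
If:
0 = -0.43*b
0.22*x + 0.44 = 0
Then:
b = 0.00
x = -2.00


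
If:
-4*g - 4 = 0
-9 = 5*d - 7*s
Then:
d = 7*s/5 - 9/5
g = -1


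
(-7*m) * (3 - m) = 7*m^2 - 21*m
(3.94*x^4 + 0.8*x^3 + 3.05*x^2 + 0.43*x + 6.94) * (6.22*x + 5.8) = 24.5068*x^5 + 27.828*x^4 + 23.611*x^3 + 20.3646*x^2 + 45.6608*x + 40.252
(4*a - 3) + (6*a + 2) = 10*a - 1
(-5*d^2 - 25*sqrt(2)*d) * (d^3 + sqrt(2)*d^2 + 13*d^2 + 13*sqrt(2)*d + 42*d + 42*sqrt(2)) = -5*d^5 - 65*d^4 - 30*sqrt(2)*d^4 - 390*sqrt(2)*d^3 - 260*d^3 - 1260*sqrt(2)*d^2 - 650*d^2 - 2100*d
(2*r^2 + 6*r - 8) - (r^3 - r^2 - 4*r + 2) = -r^3 + 3*r^2 + 10*r - 10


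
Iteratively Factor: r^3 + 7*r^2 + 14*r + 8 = (r + 2)*(r^2 + 5*r + 4) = (r + 1)*(r + 2)*(r + 4)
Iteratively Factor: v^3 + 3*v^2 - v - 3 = (v + 3)*(v^2 - 1) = (v - 1)*(v + 3)*(v + 1)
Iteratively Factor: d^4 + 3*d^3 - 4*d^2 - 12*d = (d)*(d^3 + 3*d^2 - 4*d - 12) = d*(d + 3)*(d^2 - 4) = d*(d - 2)*(d + 3)*(d + 2)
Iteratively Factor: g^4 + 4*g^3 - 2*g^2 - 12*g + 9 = (g - 1)*(g^3 + 5*g^2 + 3*g - 9) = (g - 1)^2*(g^2 + 6*g + 9) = (g - 1)^2*(g + 3)*(g + 3)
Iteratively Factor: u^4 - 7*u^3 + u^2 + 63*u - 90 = (u - 3)*(u^3 - 4*u^2 - 11*u + 30) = (u - 5)*(u - 3)*(u^2 + u - 6) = (u - 5)*(u - 3)*(u - 2)*(u + 3)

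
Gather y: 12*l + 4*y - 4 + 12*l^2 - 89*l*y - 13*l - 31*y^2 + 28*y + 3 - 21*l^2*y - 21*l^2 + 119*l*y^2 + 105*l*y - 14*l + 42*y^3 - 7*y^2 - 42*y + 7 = -9*l^2 - 15*l + 42*y^3 + y^2*(119*l - 38) + y*(-21*l^2 + 16*l - 10) + 6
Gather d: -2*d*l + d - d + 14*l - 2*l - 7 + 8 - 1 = -2*d*l + 12*l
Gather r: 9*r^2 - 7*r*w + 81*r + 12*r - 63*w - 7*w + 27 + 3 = 9*r^2 + r*(93 - 7*w) - 70*w + 30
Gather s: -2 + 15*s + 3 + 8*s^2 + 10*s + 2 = 8*s^2 + 25*s + 3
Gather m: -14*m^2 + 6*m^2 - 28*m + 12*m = -8*m^2 - 16*m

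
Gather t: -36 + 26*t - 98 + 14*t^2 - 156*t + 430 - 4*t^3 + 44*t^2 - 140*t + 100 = -4*t^3 + 58*t^2 - 270*t + 396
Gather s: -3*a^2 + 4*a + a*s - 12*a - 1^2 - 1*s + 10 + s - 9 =-3*a^2 + a*s - 8*a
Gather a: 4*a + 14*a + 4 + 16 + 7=18*a + 27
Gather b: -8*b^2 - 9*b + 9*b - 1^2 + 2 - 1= -8*b^2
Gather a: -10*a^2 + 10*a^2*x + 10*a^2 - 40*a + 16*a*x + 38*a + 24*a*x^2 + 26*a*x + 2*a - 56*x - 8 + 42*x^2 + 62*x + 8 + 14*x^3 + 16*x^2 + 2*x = 10*a^2*x + a*(24*x^2 + 42*x) + 14*x^3 + 58*x^2 + 8*x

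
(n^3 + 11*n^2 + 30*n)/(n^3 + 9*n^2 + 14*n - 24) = n*(n + 5)/(n^2 + 3*n - 4)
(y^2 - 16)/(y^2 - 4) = (y^2 - 16)/(y^2 - 4)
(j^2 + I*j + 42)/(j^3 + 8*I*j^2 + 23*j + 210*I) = (j - 6*I)/(j^2 + I*j + 30)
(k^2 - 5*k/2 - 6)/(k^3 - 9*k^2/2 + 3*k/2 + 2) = (2*k + 3)/(2*k^2 - k - 1)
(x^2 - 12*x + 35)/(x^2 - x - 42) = (x - 5)/(x + 6)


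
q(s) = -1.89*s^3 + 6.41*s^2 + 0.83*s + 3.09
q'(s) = -5.67*s^2 + 12.82*s + 0.83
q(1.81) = 14.38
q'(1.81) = 5.46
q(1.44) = 11.93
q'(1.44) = 7.53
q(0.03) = 3.12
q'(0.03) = 1.21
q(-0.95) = 9.71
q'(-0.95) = -16.47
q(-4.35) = 276.34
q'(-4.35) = -162.23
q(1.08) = 9.08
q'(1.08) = 8.06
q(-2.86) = 97.36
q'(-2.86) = -82.21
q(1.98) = 15.19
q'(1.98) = 3.98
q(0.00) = 3.09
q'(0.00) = 0.83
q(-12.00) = 4182.09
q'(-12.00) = -969.49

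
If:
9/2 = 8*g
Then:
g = 9/16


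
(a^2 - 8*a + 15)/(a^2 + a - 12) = (a - 5)/(a + 4)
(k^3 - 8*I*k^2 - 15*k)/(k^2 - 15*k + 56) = k*(k^2 - 8*I*k - 15)/(k^2 - 15*k + 56)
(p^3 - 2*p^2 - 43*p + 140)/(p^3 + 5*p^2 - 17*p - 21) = (p^2 - 9*p + 20)/(p^2 - 2*p - 3)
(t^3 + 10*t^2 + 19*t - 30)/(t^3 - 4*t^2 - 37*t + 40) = (t + 6)/(t - 8)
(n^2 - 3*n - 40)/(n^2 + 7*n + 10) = (n - 8)/(n + 2)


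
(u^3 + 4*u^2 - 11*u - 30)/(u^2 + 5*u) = u - 1 - 6/u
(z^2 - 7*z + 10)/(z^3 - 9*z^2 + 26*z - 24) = (z - 5)/(z^2 - 7*z + 12)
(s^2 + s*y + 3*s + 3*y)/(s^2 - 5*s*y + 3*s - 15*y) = (-s - y)/(-s + 5*y)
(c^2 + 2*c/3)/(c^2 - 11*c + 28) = c*(3*c + 2)/(3*(c^2 - 11*c + 28))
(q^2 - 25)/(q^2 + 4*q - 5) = (q - 5)/(q - 1)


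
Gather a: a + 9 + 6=a + 15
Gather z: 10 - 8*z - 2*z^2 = -2*z^2 - 8*z + 10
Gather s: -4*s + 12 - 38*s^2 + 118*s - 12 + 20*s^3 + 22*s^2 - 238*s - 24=20*s^3 - 16*s^2 - 124*s - 24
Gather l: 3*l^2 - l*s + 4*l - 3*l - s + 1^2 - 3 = 3*l^2 + l*(1 - s) - s - 2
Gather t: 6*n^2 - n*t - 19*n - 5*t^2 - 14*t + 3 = 6*n^2 - 19*n - 5*t^2 + t*(-n - 14) + 3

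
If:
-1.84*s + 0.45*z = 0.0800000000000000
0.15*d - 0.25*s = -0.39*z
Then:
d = -2.19239130434783*z - 0.072463768115942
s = 0.244565217391304*z - 0.0434782608695652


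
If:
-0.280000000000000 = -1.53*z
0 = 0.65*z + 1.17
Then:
No Solution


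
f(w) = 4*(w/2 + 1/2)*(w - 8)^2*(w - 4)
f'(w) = 4*(w/2 + 1/2)*(w - 8)^2 + 4*(w/2 + 1/2)*(w - 4)*(2*w - 16) + 2*(w - 8)^2*(w - 4) = 8*w^3 - 114*w^2 + 432*w - 256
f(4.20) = 30.04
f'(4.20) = 140.14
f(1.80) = -473.58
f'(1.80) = 198.90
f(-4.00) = 6912.00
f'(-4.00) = -4320.00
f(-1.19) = 166.56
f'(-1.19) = -945.00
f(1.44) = -537.61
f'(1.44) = 153.58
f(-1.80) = 891.25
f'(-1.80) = -1449.62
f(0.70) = -597.91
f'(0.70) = -6.72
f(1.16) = -574.00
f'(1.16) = 104.21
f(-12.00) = 140800.00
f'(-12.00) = -35680.00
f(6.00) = 112.00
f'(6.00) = -40.00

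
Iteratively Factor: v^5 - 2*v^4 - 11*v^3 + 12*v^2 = (v + 3)*(v^4 - 5*v^3 + 4*v^2) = v*(v + 3)*(v^3 - 5*v^2 + 4*v) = v^2*(v + 3)*(v^2 - 5*v + 4) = v^2*(v - 4)*(v + 3)*(v - 1)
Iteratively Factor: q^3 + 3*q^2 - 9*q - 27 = (q + 3)*(q^2 - 9) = (q - 3)*(q + 3)*(q + 3)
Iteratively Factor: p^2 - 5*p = (p - 5)*(p)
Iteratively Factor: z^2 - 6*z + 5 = (z - 1)*(z - 5)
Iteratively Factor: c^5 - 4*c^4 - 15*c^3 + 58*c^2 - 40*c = (c)*(c^4 - 4*c^3 - 15*c^2 + 58*c - 40) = c*(c - 2)*(c^3 - 2*c^2 - 19*c + 20) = c*(c - 5)*(c - 2)*(c^2 + 3*c - 4) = c*(c - 5)*(c - 2)*(c + 4)*(c - 1)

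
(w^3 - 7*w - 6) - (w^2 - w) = w^3 - w^2 - 6*w - 6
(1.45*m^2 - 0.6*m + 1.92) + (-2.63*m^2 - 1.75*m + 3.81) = -1.18*m^2 - 2.35*m + 5.73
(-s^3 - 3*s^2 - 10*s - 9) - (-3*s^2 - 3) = -s^3 - 10*s - 6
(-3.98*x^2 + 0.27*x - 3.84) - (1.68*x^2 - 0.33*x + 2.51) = -5.66*x^2 + 0.6*x - 6.35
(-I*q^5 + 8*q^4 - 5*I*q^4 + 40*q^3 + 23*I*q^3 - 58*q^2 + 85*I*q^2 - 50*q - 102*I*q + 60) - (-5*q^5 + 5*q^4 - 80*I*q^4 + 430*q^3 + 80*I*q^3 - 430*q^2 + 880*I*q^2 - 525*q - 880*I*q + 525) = 5*q^5 - I*q^5 + 3*q^4 + 75*I*q^4 - 390*q^3 - 57*I*q^3 + 372*q^2 - 795*I*q^2 + 475*q + 778*I*q - 465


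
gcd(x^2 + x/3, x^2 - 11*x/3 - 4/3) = x + 1/3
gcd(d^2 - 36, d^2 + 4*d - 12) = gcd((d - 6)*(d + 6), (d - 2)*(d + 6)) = d + 6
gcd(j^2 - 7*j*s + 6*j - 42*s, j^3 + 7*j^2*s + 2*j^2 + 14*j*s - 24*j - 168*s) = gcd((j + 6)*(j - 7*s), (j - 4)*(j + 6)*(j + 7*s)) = j + 6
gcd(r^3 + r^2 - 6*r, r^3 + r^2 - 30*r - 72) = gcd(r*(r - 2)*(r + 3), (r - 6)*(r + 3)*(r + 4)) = r + 3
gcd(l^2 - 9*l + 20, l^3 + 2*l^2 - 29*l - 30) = l - 5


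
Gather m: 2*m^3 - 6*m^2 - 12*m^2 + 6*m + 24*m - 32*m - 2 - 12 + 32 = 2*m^3 - 18*m^2 - 2*m + 18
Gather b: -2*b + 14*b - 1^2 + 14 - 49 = 12*b - 36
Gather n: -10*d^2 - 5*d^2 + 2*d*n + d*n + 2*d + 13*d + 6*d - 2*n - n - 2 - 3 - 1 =-15*d^2 + 21*d + n*(3*d - 3) - 6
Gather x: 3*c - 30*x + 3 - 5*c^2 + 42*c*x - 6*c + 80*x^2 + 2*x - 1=-5*c^2 - 3*c + 80*x^2 + x*(42*c - 28) + 2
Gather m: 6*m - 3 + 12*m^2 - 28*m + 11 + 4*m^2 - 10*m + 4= 16*m^2 - 32*m + 12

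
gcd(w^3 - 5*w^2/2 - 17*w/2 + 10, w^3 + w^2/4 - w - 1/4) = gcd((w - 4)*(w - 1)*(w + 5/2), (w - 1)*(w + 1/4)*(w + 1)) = w - 1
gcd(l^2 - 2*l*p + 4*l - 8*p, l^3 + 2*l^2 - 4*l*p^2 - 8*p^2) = -l + 2*p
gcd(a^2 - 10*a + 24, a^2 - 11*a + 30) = a - 6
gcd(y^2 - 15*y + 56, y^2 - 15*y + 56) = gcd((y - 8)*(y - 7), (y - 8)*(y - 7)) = y^2 - 15*y + 56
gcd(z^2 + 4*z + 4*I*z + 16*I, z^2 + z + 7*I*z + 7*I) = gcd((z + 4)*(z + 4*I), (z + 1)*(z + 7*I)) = 1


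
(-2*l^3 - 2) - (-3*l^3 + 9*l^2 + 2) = l^3 - 9*l^2 - 4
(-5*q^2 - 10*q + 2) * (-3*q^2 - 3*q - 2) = 15*q^4 + 45*q^3 + 34*q^2 + 14*q - 4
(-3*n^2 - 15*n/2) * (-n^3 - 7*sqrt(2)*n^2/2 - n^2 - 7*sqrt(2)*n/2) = 3*n^5 + 21*n^4/2 + 21*sqrt(2)*n^4/2 + 15*n^3/2 + 147*sqrt(2)*n^3/4 + 105*sqrt(2)*n^2/4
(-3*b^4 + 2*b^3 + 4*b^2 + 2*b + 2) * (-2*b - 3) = 6*b^5 + 5*b^4 - 14*b^3 - 16*b^2 - 10*b - 6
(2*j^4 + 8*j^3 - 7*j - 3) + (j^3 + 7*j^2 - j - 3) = 2*j^4 + 9*j^3 + 7*j^2 - 8*j - 6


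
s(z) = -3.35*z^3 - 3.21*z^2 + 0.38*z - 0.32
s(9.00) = -2699.06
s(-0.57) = -0.96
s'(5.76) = -370.03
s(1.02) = -6.83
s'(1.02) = -16.62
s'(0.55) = -6.19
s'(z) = -10.05*z^2 - 6.42*z + 0.38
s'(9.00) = -871.45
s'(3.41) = -138.37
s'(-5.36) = -253.94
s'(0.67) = -8.43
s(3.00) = -118.52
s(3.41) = -169.18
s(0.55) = -1.64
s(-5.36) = 421.29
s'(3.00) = -109.33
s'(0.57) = -6.54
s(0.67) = -2.51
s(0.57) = -1.77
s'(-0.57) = 0.77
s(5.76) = -744.83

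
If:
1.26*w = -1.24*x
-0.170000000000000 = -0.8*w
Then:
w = 0.21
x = -0.22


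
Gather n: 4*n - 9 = 4*n - 9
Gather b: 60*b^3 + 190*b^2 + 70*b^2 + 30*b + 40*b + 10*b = 60*b^3 + 260*b^2 + 80*b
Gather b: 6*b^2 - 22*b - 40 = 6*b^2 - 22*b - 40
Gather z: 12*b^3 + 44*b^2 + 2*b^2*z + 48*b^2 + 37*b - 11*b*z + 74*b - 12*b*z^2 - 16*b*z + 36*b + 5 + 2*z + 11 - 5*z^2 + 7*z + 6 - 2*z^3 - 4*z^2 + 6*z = 12*b^3 + 92*b^2 + 147*b - 2*z^3 + z^2*(-12*b - 9) + z*(2*b^2 - 27*b + 15) + 22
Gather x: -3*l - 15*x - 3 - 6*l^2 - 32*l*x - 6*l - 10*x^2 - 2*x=-6*l^2 - 9*l - 10*x^2 + x*(-32*l - 17) - 3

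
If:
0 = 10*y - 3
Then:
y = 3/10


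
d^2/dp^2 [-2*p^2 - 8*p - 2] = -4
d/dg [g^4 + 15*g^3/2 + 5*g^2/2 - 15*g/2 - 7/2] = 4*g^3 + 45*g^2/2 + 5*g - 15/2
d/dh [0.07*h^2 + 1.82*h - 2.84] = 0.14*h + 1.82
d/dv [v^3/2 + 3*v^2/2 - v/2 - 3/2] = 3*v^2/2 + 3*v - 1/2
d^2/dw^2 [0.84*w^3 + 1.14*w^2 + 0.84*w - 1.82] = 5.04*w + 2.28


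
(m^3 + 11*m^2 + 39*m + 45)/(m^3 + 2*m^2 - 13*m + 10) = (m^2 + 6*m + 9)/(m^2 - 3*m + 2)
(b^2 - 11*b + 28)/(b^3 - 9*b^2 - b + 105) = (b - 4)/(b^2 - 2*b - 15)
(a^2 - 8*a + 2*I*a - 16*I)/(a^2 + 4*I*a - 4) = (a - 8)/(a + 2*I)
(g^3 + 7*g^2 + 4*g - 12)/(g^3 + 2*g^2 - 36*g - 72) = (g - 1)/(g - 6)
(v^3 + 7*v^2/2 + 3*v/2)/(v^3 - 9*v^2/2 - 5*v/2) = (v + 3)/(v - 5)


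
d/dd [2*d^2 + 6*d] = 4*d + 6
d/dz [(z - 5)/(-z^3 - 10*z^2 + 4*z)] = (-z*(z^2 + 10*z - 4) + (z - 5)*(3*z^2 + 20*z - 4))/(z^2*(z^2 + 10*z - 4)^2)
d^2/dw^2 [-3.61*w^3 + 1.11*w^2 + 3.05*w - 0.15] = 2.22 - 21.66*w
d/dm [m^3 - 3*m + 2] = 3*m^2 - 3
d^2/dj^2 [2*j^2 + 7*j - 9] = 4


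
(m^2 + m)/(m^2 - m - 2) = m/(m - 2)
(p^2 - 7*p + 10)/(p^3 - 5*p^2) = (p - 2)/p^2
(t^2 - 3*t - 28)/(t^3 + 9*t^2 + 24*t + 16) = (t - 7)/(t^2 + 5*t + 4)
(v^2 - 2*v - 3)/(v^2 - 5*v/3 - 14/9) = 9*(-v^2 + 2*v + 3)/(-9*v^2 + 15*v + 14)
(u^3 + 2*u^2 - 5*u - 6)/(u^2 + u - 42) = (u^3 + 2*u^2 - 5*u - 6)/(u^2 + u - 42)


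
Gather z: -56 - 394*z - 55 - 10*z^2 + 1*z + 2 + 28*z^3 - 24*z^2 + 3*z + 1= 28*z^3 - 34*z^2 - 390*z - 108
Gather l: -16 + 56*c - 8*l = 56*c - 8*l - 16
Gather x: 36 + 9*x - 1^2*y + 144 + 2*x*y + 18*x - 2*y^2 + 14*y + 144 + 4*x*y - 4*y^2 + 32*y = x*(6*y + 27) - 6*y^2 + 45*y + 324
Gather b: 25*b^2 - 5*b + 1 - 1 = 25*b^2 - 5*b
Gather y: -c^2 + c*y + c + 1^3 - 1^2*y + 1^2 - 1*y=-c^2 + c + y*(c - 2) + 2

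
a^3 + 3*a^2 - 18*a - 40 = (a - 4)*(a + 2)*(a + 5)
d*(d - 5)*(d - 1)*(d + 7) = d^4 + d^3 - 37*d^2 + 35*d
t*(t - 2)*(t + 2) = t^3 - 4*t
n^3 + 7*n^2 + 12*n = n*(n + 3)*(n + 4)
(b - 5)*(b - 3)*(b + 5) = b^3 - 3*b^2 - 25*b + 75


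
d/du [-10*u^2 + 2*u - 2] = 2 - 20*u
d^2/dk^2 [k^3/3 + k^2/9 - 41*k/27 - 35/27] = 2*k + 2/9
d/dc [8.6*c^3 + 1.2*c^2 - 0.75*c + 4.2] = 25.8*c^2 + 2.4*c - 0.75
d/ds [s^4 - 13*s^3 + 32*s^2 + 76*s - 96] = 4*s^3 - 39*s^2 + 64*s + 76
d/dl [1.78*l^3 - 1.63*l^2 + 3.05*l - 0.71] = 5.34*l^2 - 3.26*l + 3.05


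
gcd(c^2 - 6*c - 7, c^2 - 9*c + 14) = c - 7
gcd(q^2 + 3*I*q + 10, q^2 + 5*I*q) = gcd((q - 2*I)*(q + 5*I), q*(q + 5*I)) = q + 5*I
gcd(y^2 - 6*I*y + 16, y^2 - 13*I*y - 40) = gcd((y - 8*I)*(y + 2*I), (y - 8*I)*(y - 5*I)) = y - 8*I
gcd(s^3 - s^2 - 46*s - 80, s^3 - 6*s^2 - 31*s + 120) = s^2 - 3*s - 40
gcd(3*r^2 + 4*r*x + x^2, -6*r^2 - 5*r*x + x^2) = r + x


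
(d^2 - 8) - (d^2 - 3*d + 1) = 3*d - 9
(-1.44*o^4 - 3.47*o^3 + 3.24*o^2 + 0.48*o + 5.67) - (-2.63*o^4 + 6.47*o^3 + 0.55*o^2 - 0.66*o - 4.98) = 1.19*o^4 - 9.94*o^3 + 2.69*o^2 + 1.14*o + 10.65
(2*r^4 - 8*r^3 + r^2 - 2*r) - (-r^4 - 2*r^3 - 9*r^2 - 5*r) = 3*r^4 - 6*r^3 + 10*r^2 + 3*r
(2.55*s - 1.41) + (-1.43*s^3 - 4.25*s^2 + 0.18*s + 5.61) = -1.43*s^3 - 4.25*s^2 + 2.73*s + 4.2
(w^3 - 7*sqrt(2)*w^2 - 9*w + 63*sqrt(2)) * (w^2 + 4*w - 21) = w^5 - 7*sqrt(2)*w^4 + 4*w^4 - 28*sqrt(2)*w^3 - 30*w^3 - 36*w^2 + 210*sqrt(2)*w^2 + 189*w + 252*sqrt(2)*w - 1323*sqrt(2)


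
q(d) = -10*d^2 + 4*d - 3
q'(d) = 4 - 20*d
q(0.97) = -8.53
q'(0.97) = -15.40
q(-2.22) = -61.16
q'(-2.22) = 48.40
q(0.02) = -2.92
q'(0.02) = 3.60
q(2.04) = -36.46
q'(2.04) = -36.80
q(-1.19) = -21.92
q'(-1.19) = 27.80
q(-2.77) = -90.81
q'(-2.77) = 59.40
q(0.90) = -7.50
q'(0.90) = -14.00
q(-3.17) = -116.17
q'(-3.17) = 67.40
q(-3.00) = -105.00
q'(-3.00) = 64.00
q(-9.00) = -849.00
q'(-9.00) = 184.00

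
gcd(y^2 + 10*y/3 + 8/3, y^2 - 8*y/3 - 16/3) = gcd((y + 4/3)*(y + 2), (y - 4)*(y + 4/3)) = y + 4/3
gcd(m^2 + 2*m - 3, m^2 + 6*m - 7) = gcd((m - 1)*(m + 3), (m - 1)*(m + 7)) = m - 1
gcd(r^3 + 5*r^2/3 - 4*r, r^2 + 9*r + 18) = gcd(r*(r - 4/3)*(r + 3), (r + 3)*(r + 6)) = r + 3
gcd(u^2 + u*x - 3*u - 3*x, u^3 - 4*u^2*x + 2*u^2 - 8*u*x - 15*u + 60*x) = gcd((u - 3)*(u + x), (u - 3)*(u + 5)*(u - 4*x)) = u - 3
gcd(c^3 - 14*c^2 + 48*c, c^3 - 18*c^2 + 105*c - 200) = c - 8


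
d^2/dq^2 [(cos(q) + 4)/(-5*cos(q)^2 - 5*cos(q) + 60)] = (cos(q)^2 + 3*cos(q) - 2)/(5*(cos(q) - 3)^3)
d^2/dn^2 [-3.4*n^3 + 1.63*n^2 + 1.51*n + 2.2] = 3.26 - 20.4*n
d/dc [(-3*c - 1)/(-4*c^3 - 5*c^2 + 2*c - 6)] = (-24*c^3 - 27*c^2 - 10*c + 20)/(16*c^6 + 40*c^5 + 9*c^4 + 28*c^3 + 64*c^2 - 24*c + 36)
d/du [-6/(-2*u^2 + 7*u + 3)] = 6*(7 - 4*u)/(-2*u^2 + 7*u + 3)^2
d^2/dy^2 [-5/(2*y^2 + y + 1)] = 10*(4*y^2 + 2*y - (4*y + 1)^2 + 2)/(2*y^2 + y + 1)^3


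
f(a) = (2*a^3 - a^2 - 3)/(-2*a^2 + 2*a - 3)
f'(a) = (4*a - 2)*(2*a^3 - a^2 - 3)/(-2*a^2 + 2*a - 3)^2 + (6*a^2 - 2*a)/(-2*a^2 + 2*a - 3)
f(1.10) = 0.48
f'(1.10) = -1.93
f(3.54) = -3.49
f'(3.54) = -1.22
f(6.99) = -7.28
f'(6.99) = -1.04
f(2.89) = -2.65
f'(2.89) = -1.36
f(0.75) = 1.04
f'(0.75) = -1.11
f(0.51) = 1.20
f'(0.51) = -0.24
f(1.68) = -0.69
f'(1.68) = -1.95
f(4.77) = -4.91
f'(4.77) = -1.11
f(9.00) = -9.35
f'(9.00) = -1.02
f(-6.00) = 5.41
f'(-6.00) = -1.00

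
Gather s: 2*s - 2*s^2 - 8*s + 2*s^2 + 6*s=0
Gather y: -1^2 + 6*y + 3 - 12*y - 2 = -6*y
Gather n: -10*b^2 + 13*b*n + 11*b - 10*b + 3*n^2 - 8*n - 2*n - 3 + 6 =-10*b^2 + b + 3*n^2 + n*(13*b - 10) + 3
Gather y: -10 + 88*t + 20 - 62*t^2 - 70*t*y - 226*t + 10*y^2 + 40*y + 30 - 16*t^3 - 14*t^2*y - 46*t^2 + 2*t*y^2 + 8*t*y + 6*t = -16*t^3 - 108*t^2 - 132*t + y^2*(2*t + 10) + y*(-14*t^2 - 62*t + 40) + 40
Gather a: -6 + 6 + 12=12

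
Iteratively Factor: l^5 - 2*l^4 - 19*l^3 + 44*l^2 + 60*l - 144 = (l + 4)*(l^4 - 6*l^3 + 5*l^2 + 24*l - 36) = (l - 3)*(l + 4)*(l^3 - 3*l^2 - 4*l + 12) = (l - 3)*(l + 2)*(l + 4)*(l^2 - 5*l + 6) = (l - 3)^2*(l + 2)*(l + 4)*(l - 2)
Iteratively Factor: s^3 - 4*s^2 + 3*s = (s - 3)*(s^2 - s) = s*(s - 3)*(s - 1)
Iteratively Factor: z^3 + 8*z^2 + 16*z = (z + 4)*(z^2 + 4*z) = (z + 4)^2*(z)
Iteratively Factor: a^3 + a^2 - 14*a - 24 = (a + 3)*(a^2 - 2*a - 8) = (a - 4)*(a + 3)*(a + 2)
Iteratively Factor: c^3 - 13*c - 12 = (c + 1)*(c^2 - c - 12) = (c + 1)*(c + 3)*(c - 4)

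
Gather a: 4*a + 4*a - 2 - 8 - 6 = 8*a - 16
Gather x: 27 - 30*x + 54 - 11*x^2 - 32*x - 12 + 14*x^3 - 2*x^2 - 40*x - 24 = 14*x^3 - 13*x^2 - 102*x + 45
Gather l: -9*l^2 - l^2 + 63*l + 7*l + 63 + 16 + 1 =-10*l^2 + 70*l + 80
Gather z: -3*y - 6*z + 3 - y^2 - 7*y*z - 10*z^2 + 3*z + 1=-y^2 - 3*y - 10*z^2 + z*(-7*y - 3) + 4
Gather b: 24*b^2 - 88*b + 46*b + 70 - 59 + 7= 24*b^2 - 42*b + 18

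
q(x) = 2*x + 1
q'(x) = 2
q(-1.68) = -2.36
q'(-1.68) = 2.00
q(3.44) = 7.88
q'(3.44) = 2.00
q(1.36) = 3.72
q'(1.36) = 2.00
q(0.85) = 2.70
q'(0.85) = 2.00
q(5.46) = 11.92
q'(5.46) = 2.00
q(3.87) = 8.74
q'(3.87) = 2.00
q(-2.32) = -3.64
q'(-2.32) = 2.00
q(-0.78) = -0.56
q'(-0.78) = 2.00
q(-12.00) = -23.00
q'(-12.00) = 2.00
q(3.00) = 7.00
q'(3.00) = 2.00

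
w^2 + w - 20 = (w - 4)*(w + 5)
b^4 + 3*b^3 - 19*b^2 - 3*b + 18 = (b - 3)*(b - 1)*(b + 1)*(b + 6)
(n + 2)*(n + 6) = n^2 + 8*n + 12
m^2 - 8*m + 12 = (m - 6)*(m - 2)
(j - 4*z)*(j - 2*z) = j^2 - 6*j*z + 8*z^2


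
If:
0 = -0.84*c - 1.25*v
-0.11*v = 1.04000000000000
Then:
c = 14.07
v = -9.45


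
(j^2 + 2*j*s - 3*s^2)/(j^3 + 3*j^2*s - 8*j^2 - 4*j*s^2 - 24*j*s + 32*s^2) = (j + 3*s)/(j^2 + 4*j*s - 8*j - 32*s)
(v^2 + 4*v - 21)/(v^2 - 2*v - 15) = (-v^2 - 4*v + 21)/(-v^2 + 2*v + 15)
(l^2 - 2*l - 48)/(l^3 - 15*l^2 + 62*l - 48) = (l + 6)/(l^2 - 7*l + 6)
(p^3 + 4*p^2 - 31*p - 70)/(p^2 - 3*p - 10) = p + 7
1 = 1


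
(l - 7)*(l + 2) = l^2 - 5*l - 14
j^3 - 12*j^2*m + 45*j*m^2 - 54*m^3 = (j - 6*m)*(j - 3*m)^2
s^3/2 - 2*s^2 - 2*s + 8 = (s/2 + 1)*(s - 4)*(s - 2)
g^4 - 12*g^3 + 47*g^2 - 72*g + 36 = (g - 6)*(g - 3)*(g - 2)*(g - 1)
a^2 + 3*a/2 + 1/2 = (a + 1/2)*(a + 1)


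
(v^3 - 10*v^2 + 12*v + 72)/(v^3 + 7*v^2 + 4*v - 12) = (v^2 - 12*v + 36)/(v^2 + 5*v - 6)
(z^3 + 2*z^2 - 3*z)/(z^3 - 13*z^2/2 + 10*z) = 2*(z^2 + 2*z - 3)/(2*z^2 - 13*z + 20)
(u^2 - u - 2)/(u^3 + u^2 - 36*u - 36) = (u - 2)/(u^2 - 36)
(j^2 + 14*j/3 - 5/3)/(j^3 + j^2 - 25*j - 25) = (j - 1/3)/(j^2 - 4*j - 5)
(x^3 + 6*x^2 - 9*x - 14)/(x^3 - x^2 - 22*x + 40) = (x^2 + 8*x + 7)/(x^2 + x - 20)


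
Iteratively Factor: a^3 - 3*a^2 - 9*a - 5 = (a + 1)*(a^2 - 4*a - 5) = (a + 1)^2*(a - 5)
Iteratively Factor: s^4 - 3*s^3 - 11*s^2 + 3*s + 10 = (s - 5)*(s^3 + 2*s^2 - s - 2) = (s - 5)*(s + 1)*(s^2 + s - 2) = (s - 5)*(s - 1)*(s + 1)*(s + 2)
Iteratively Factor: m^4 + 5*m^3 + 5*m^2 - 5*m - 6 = (m + 3)*(m^3 + 2*m^2 - m - 2) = (m - 1)*(m + 3)*(m^2 + 3*m + 2) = (m - 1)*(m + 1)*(m + 3)*(m + 2)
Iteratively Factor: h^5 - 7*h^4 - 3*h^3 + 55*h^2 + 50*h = (h - 5)*(h^4 - 2*h^3 - 13*h^2 - 10*h) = (h - 5)^2*(h^3 + 3*h^2 + 2*h) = (h - 5)^2*(h + 1)*(h^2 + 2*h) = h*(h - 5)^2*(h + 1)*(h + 2)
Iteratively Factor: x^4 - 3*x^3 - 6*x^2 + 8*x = (x - 4)*(x^3 + x^2 - 2*x) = (x - 4)*(x - 1)*(x^2 + 2*x) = (x - 4)*(x - 1)*(x + 2)*(x)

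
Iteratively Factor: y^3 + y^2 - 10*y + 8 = (y - 2)*(y^2 + 3*y - 4) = (y - 2)*(y - 1)*(y + 4)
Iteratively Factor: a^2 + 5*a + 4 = (a + 4)*(a + 1)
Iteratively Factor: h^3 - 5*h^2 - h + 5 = (h - 1)*(h^2 - 4*h - 5) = (h - 5)*(h - 1)*(h + 1)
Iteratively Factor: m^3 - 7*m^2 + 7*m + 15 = (m - 3)*(m^2 - 4*m - 5) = (m - 3)*(m + 1)*(m - 5)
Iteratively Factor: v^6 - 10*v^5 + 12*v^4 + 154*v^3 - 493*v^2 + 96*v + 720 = (v + 4)*(v^5 - 14*v^4 + 68*v^3 - 118*v^2 - 21*v + 180) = (v + 1)*(v + 4)*(v^4 - 15*v^3 + 83*v^2 - 201*v + 180) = (v - 3)*(v + 1)*(v + 4)*(v^3 - 12*v^2 + 47*v - 60) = (v - 4)*(v - 3)*(v + 1)*(v + 4)*(v^2 - 8*v + 15) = (v - 4)*(v - 3)^2*(v + 1)*(v + 4)*(v - 5)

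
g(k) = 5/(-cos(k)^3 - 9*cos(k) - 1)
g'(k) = 5*(-3*sin(k)*cos(k)^2 - 9*sin(k))/(-cos(k)^3 - 9*cos(k) - 1)^2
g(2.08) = 1.43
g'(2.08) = -3.46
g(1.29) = -1.42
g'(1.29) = -3.59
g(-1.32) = -1.54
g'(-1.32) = 4.21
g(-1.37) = -1.78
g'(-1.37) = 5.69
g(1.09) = -0.95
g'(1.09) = -1.54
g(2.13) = 1.27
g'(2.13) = -2.71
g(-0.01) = -0.45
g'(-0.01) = 0.00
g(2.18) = 1.15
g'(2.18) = -2.18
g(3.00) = 0.56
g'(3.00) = -0.11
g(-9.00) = 0.63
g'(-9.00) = 0.37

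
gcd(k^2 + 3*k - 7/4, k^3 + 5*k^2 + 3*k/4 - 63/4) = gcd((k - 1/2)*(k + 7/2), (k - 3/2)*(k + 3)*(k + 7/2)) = k + 7/2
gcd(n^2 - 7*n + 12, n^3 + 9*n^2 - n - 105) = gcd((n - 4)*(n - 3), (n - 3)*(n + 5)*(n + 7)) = n - 3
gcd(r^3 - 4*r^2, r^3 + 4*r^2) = r^2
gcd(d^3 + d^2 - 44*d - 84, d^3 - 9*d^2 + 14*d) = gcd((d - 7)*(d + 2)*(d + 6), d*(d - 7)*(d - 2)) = d - 7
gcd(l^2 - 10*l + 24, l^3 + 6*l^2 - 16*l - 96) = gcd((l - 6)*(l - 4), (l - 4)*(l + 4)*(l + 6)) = l - 4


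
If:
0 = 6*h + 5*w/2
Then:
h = -5*w/12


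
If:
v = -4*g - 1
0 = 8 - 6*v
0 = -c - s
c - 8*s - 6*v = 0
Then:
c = 8/9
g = -7/12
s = -8/9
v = 4/3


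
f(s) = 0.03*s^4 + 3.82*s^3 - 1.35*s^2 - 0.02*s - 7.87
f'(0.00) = -0.02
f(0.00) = -7.87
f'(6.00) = 422.26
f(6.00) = 807.41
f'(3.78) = 160.00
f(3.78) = 185.21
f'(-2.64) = 84.77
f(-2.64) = -86.06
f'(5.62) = 368.06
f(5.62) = 657.37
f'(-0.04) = 0.11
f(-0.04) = -7.87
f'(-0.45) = 3.50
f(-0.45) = -8.48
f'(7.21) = 621.23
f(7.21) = 1434.63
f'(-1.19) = 19.22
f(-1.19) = -16.14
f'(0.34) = 0.39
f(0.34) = -7.88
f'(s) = 0.12*s^3 + 11.46*s^2 - 2.7*s - 0.02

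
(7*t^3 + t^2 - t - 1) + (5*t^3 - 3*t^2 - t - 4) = 12*t^3 - 2*t^2 - 2*t - 5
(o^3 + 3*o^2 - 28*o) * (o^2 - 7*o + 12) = o^5 - 4*o^4 - 37*o^3 + 232*o^2 - 336*o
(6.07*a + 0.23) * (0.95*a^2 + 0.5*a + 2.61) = 5.7665*a^3 + 3.2535*a^2 + 15.9577*a + 0.6003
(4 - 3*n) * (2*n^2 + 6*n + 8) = -6*n^3 - 10*n^2 + 32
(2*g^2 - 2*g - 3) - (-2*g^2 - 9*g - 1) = 4*g^2 + 7*g - 2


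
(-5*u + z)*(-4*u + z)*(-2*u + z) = -40*u^3 + 38*u^2*z - 11*u*z^2 + z^3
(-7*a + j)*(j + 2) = -7*a*j - 14*a + j^2 + 2*j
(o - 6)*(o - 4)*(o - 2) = o^3 - 12*o^2 + 44*o - 48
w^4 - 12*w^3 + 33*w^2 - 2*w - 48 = (w - 8)*(w - 3)*(w - 2)*(w + 1)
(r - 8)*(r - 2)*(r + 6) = r^3 - 4*r^2 - 44*r + 96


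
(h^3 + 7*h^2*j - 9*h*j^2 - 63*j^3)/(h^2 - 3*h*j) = h + 10*j + 21*j^2/h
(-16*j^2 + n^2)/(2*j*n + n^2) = (-16*j^2 + n^2)/(n*(2*j + n))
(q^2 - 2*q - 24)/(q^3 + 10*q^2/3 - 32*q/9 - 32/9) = 9*(q - 6)/(9*q^2 - 6*q - 8)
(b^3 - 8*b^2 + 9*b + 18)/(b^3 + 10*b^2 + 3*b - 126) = (b^2 - 5*b - 6)/(b^2 + 13*b + 42)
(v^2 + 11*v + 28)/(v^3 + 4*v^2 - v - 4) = (v + 7)/(v^2 - 1)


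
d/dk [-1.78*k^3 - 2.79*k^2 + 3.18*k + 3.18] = -5.34*k^2 - 5.58*k + 3.18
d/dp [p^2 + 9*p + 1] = 2*p + 9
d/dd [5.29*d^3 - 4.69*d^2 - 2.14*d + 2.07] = 15.87*d^2 - 9.38*d - 2.14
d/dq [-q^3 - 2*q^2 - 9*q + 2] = -3*q^2 - 4*q - 9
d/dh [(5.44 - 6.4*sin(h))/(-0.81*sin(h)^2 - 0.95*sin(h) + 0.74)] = (-5.184*sin(h)^2 + 8.8128*sin(h) + 0.432)*cos(h)/(0.6561*sin(h)^4 + 1.539*sin(h)^3 - 0.2963*sin(h)^2 - 1.406*sin(h) + 0.5476)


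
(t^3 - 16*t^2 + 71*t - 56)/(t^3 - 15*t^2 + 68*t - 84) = (t^2 - 9*t + 8)/(t^2 - 8*t + 12)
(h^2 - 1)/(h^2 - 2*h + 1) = (h + 1)/(h - 1)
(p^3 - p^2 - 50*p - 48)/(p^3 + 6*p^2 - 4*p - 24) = (p^2 - 7*p - 8)/(p^2 - 4)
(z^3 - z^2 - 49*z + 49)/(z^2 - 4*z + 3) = (z^2 - 49)/(z - 3)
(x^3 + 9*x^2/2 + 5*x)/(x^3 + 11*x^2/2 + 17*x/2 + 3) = x*(2*x + 5)/(2*x^2 + 7*x + 3)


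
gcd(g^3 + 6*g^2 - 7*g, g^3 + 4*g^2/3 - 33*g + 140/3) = g + 7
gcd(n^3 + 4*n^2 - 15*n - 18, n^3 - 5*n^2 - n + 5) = n + 1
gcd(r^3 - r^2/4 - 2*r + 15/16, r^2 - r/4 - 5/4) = r - 5/4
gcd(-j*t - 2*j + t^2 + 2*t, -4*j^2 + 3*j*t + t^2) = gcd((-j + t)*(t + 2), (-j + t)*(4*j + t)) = -j + t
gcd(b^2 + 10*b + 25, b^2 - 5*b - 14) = 1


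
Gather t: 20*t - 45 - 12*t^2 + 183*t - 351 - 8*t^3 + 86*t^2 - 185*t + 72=-8*t^3 + 74*t^2 + 18*t - 324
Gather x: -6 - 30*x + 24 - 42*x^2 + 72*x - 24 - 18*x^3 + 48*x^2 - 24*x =-18*x^3 + 6*x^2 + 18*x - 6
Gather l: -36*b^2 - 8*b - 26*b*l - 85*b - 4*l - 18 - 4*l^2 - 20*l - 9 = -36*b^2 - 93*b - 4*l^2 + l*(-26*b - 24) - 27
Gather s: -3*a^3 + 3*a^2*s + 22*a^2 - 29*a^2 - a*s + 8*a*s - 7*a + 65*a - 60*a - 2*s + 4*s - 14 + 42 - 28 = -3*a^3 - 7*a^2 - 2*a + s*(3*a^2 + 7*a + 2)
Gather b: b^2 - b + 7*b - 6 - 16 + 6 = b^2 + 6*b - 16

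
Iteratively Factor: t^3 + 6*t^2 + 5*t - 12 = (t + 4)*(t^2 + 2*t - 3) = (t + 3)*(t + 4)*(t - 1)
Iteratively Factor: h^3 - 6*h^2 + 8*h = (h - 2)*(h^2 - 4*h) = h*(h - 2)*(h - 4)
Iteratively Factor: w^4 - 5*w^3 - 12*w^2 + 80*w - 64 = (w - 1)*(w^3 - 4*w^2 - 16*w + 64) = (w - 4)*(w - 1)*(w^2 - 16) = (w - 4)^2*(w - 1)*(w + 4)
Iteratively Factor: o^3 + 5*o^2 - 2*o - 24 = (o - 2)*(o^2 + 7*o + 12) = (o - 2)*(o + 3)*(o + 4)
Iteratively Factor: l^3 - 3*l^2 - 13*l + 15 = (l - 5)*(l^2 + 2*l - 3) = (l - 5)*(l + 3)*(l - 1)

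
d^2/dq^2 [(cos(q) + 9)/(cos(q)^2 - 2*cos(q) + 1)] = (-71*cos(q)/4 - 20*cos(2*q) - cos(3*q)/4 + 38)/(cos(q) - 1)^4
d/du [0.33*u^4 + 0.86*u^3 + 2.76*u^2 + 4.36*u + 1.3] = 1.32*u^3 + 2.58*u^2 + 5.52*u + 4.36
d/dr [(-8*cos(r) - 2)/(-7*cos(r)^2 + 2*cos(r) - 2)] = 4*(14*cos(r)^2 + 7*cos(r) - 5)*sin(r)/(7*sin(r)^2 + 2*cos(r) - 9)^2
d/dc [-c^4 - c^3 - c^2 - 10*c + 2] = -4*c^3 - 3*c^2 - 2*c - 10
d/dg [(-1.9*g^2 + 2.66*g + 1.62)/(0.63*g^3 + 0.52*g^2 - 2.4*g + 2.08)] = (1.197*g^4 - 3.3516*g^3 + 0.114999999999998*g^2 - 9.5888*g + 9.4208)/(0.3969*g^6 + 0.6552*g^5 - 2.7536*g^4 + 0.1248*g^3 + 7.9232*g^2 - 9.984*g + 4.3264)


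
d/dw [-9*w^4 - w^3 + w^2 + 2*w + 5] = -36*w^3 - 3*w^2 + 2*w + 2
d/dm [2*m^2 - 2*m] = 4*m - 2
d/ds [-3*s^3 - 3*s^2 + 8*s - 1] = -9*s^2 - 6*s + 8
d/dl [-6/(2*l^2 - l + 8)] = 6*(4*l - 1)/(2*l^2 - l + 8)^2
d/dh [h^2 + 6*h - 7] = 2*h + 6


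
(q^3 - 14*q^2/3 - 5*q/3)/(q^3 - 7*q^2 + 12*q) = (3*q^2 - 14*q - 5)/(3*(q^2 - 7*q + 12))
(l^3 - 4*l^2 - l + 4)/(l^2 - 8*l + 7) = (l^2 - 3*l - 4)/(l - 7)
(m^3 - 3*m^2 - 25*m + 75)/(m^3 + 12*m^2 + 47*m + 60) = (m^2 - 8*m + 15)/(m^2 + 7*m + 12)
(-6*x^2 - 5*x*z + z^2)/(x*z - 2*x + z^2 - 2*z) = (-6*x + z)/(z - 2)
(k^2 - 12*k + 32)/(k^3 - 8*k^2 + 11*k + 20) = (k - 8)/(k^2 - 4*k - 5)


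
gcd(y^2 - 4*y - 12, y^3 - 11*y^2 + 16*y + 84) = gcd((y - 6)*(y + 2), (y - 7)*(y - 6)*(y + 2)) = y^2 - 4*y - 12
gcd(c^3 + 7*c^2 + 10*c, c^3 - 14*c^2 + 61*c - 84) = 1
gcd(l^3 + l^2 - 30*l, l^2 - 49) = 1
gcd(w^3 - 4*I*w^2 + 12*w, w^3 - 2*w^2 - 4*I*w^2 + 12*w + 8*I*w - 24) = w^2 - 4*I*w + 12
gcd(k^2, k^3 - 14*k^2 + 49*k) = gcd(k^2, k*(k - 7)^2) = k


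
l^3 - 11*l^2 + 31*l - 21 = (l - 7)*(l - 3)*(l - 1)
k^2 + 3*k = k*(k + 3)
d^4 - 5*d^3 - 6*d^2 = d^2*(d - 6)*(d + 1)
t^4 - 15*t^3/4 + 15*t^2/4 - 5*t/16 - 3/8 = (t - 2)*(t - 3/2)*(t - 1/2)*(t + 1/4)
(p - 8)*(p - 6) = p^2 - 14*p + 48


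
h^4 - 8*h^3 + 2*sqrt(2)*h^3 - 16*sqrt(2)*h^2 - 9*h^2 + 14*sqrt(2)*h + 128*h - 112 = (h - 7)*(h - 1)*(h - 2*sqrt(2))*(h + 4*sqrt(2))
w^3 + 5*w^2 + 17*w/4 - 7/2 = (w - 1/2)*(w + 2)*(w + 7/2)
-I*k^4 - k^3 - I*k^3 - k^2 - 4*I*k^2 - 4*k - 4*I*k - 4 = (k - 2*I)*(k - I)*(k + 2*I)*(-I*k - I)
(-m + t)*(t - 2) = -m*t + 2*m + t^2 - 2*t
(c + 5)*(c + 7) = c^2 + 12*c + 35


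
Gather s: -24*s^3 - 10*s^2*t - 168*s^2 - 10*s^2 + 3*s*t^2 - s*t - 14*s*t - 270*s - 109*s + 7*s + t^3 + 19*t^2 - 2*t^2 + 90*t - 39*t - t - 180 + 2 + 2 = -24*s^3 + s^2*(-10*t - 178) + s*(3*t^2 - 15*t - 372) + t^3 + 17*t^2 + 50*t - 176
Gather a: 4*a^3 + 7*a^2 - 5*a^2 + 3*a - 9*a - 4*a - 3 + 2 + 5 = 4*a^3 + 2*a^2 - 10*a + 4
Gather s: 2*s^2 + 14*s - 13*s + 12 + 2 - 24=2*s^2 + s - 10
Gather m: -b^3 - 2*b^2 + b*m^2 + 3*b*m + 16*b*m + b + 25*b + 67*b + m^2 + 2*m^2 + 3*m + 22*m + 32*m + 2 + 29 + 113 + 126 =-b^3 - 2*b^2 + 93*b + m^2*(b + 3) + m*(19*b + 57) + 270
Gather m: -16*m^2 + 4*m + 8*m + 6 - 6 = -16*m^2 + 12*m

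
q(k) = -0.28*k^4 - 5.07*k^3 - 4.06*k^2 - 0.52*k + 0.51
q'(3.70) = -295.52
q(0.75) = -4.39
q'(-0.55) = -0.47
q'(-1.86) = -30.83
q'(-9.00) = -342.97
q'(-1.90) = -32.32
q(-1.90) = 17.97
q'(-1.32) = -13.73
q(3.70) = -366.28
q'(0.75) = -15.64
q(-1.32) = 4.93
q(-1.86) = 16.70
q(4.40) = -617.21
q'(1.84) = -73.93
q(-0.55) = 0.39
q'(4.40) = -426.12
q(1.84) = -48.99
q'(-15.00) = 479.03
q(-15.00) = 2031.06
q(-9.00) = 1535.28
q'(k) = -1.12*k^3 - 15.21*k^2 - 8.12*k - 0.52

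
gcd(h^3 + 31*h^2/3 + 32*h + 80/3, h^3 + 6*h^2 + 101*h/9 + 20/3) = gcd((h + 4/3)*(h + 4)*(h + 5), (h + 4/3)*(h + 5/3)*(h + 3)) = h + 4/3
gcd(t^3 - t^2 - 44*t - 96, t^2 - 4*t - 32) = t^2 - 4*t - 32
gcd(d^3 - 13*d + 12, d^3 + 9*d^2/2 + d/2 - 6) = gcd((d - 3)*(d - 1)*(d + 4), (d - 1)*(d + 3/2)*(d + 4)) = d^2 + 3*d - 4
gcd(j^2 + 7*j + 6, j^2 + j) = j + 1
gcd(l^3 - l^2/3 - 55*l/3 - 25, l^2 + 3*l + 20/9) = l + 5/3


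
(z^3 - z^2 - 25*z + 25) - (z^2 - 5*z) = z^3 - 2*z^2 - 20*z + 25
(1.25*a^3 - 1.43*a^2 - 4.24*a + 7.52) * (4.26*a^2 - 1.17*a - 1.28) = 5.325*a^5 - 7.5543*a^4 - 17.9893*a^3 + 38.8264*a^2 - 3.3712*a - 9.6256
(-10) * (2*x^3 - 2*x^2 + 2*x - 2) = -20*x^3 + 20*x^2 - 20*x + 20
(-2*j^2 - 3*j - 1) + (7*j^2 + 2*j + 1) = 5*j^2 - j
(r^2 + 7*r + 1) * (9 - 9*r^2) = -9*r^4 - 63*r^3 + 63*r + 9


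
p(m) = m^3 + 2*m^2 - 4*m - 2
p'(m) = 3*m^2 + 4*m - 4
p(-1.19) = 3.91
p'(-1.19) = -4.51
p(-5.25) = -70.58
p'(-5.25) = 57.69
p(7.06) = 421.34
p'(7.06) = 173.77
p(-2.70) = 3.70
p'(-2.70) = 7.07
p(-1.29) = 4.34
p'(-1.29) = -4.17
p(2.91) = 27.94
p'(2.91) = 33.04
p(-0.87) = 2.34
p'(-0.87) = -5.21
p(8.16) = 641.87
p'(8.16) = 228.40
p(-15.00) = -2867.00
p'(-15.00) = 611.00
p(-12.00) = -1394.00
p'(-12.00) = 380.00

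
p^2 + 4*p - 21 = (p - 3)*(p + 7)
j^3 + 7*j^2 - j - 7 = (j - 1)*(j + 1)*(j + 7)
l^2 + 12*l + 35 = (l + 5)*(l + 7)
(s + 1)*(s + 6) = s^2 + 7*s + 6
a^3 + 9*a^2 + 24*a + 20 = (a + 2)^2*(a + 5)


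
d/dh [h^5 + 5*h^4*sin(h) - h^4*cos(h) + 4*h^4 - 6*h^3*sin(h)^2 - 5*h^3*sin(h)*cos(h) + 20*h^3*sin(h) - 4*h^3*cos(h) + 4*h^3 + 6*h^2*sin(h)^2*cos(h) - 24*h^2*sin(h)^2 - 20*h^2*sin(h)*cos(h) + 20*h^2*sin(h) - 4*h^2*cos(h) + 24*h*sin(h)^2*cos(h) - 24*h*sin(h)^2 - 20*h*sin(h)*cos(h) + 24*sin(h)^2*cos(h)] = h^4*sin(h) + 5*h^4*cos(h) + 5*h^4 + 24*h^3*sin(h) - 6*h^3*sin(2*h) + 16*h^3*cos(h) - 5*h^3*cos(2*h) + 16*h^3 + 125*h^2*sin(h)/2 - 63*h^2*sin(2*h)/2 + 9*h^2*sin(3*h)/2 + 8*h^2*cos(h) - 11*h^2*cos(2*h) + 3*h^2 + 34*h*sin(h) - 44*h*sin(2*h) + 18*h*sin(3*h) - 5*h*cos(h) + 4*h*cos(2*h) - 3*h*cos(3*h) - 24*h - 6*sin(h) - 10*sin(2*h) + 18*sin(3*h) + 6*cos(h) + 12*cos(2*h) - 6*cos(3*h) - 12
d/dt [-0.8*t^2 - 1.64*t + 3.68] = -1.6*t - 1.64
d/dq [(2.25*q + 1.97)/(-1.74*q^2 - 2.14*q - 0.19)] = (3.915*q^2 + 6.8556*q + 3.7883)/(3.0276*q^4 + 7.4472*q^3 + 5.2408*q^2 + 0.8132*q + 0.0361)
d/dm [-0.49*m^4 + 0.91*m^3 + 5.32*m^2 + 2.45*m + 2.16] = -1.96*m^3 + 2.73*m^2 + 10.64*m + 2.45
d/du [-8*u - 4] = -8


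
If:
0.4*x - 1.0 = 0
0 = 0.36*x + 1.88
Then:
No Solution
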